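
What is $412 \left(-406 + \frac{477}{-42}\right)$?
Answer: $- \frac{1203658}{7} \approx -1.7195 \cdot 10^{5}$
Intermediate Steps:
$412 \left(-406 + \frac{477}{-42}\right) = 412 \left(-406 + 477 \left(- \frac{1}{42}\right)\right) = 412 \left(-406 - \frac{159}{14}\right) = 412 \left(- \frac{5843}{14}\right) = - \frac{1203658}{7}$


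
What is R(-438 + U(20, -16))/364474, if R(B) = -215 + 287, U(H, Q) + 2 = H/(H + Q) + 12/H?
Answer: 36/182237 ≈ 0.00019754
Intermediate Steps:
U(H, Q) = -2 + 12/H + H/(H + Q) (U(H, Q) = -2 + (H/(H + Q) + 12/H) = -2 + (12/H + H/(H + Q)) = -2 + 12/H + H/(H + Q))
R(B) = 72
R(-438 + U(20, -16))/364474 = 72/364474 = 72*(1/364474) = 36/182237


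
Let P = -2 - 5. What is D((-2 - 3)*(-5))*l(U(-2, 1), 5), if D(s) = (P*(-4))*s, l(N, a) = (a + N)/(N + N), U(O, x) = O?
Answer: -525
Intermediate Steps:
P = -7
l(N, a) = (N + a)/(2*N) (l(N, a) = (N + a)/((2*N)) = (N + a)*(1/(2*N)) = (N + a)/(2*N))
D(s) = 28*s (D(s) = (-7*(-4))*s = 28*s)
D((-2 - 3)*(-5))*l(U(-2, 1), 5) = (28*((-2 - 3)*(-5)))*((½)*(-2 + 5)/(-2)) = (28*(-5*(-5)))*((½)*(-½)*3) = (28*25)*(-¾) = 700*(-¾) = -525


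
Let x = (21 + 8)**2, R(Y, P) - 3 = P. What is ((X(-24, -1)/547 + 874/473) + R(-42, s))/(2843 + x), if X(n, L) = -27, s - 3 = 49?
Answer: 1224626/79430417 ≈ 0.015418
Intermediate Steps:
s = 52 (s = 3 + 49 = 52)
R(Y, P) = 3 + P
x = 841 (x = 29**2 = 841)
((X(-24, -1)/547 + 874/473) + R(-42, s))/(2843 + x) = ((-27/547 + 874/473) + (3 + 52))/(2843 + 841) = ((-27*1/547 + 874*(1/473)) + 55)/3684 = ((-27/547 + 874/473) + 55)*(1/3684) = (465307/258731 + 55)*(1/3684) = (14695512/258731)*(1/3684) = 1224626/79430417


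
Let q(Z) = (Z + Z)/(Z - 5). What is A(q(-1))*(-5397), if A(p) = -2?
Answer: 10794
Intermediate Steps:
q(Z) = 2*Z/(-5 + Z) (q(Z) = (2*Z)/(-5 + Z) = 2*Z/(-5 + Z))
A(q(-1))*(-5397) = -2*(-5397) = 10794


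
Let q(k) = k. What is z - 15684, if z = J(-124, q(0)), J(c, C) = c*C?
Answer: -15684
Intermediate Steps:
J(c, C) = C*c
z = 0 (z = 0*(-124) = 0)
z - 15684 = 0 - 15684 = -15684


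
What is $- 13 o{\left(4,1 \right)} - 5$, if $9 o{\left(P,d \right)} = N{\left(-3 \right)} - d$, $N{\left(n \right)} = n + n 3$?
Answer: $\frac{124}{9} \approx 13.778$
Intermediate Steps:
$N{\left(n \right)} = 4 n$ ($N{\left(n \right)} = n + 3 n = 4 n$)
$o{\left(P,d \right)} = - \frac{4}{3} - \frac{d}{9}$ ($o{\left(P,d \right)} = \frac{4 \left(-3\right) - d}{9} = \frac{-12 - d}{9} = - \frac{4}{3} - \frac{d}{9}$)
$- 13 o{\left(4,1 \right)} - 5 = - 13 \left(- \frac{4}{3} - \frac{1}{9}\right) - 5 = \left(-13\right) \left(- \frac{13}{9}\right) - 5 = \frac{169}{9} - 5 = \frac{124}{9}$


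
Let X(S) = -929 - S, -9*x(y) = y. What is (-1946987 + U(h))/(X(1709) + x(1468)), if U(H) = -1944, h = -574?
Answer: 17540379/25210 ≈ 695.77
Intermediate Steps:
x(y) = -y/9
(-1946987 + U(h))/(X(1709) + x(1468)) = (-1946987 - 1944)/((-929 - 1*1709) - 1/9*1468) = -1948931/((-929 - 1709) - 1468/9) = -1948931/(-2638 - 1468/9) = -1948931/(-25210/9) = -1948931*(-9/25210) = 17540379/25210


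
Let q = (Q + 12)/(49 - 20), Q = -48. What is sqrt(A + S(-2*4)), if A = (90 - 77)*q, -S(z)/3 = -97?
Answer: sqrt(231159)/29 ≈ 16.579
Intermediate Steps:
S(z) = 291 (S(z) = -3*(-97) = 291)
q = -36/29 (q = (-48 + 12)/(49 - 20) = -36/29 ≈ -1.2414)
A = -468/29 (A = (90 - 77)*(-36/29) = 13*(-36/29) = -468/29 ≈ -16.138)
sqrt(A + S(-2*4)) = sqrt(-468/29 + 291) = sqrt(7971/29) = sqrt(231159)/29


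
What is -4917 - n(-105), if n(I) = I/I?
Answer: -4918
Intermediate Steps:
n(I) = 1
-4917 - n(-105) = -4917 - 1*1 = -4917 - 1 = -4918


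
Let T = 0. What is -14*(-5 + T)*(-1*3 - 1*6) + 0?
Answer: -630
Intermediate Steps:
-14*(-5 + T)*(-1*3 - 1*6) + 0 = -14*(-5 + 0)*(-1*3 - 1*6) + 0 = -(-70)*(-3 - 6) + 0 = -(-70)*(-9) + 0 = -14*45 + 0 = -630 + 0 = -630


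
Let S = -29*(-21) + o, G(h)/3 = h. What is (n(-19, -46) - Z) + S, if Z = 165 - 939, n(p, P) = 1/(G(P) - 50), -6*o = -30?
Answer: 260943/188 ≈ 1388.0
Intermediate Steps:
o = 5 (o = -⅙*(-30) = 5)
G(h) = 3*h
n(p, P) = 1/(-50 + 3*P) (n(p, P) = 1/(3*P - 50) = 1/(-50 + 3*P))
S = 614 (S = -29*(-21) + 5 = 609 + 5 = 614)
Z = -774
(n(-19, -46) - Z) + S = (1/(-50 + 3*(-46)) - 1*(-774)) + 614 = (1/(-50 - 138) + 774) + 614 = (1/(-188) + 774) + 614 = (-1/188 + 774) + 614 = 145511/188 + 614 = 260943/188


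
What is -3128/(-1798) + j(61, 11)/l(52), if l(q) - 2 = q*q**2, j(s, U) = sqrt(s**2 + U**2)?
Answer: 1564/899 + sqrt(3842)/140610 ≈ 1.7402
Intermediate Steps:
j(s, U) = sqrt(U**2 + s**2)
l(q) = 2 + q**3 (l(q) = 2 + q*q**2 = 2 + q**3)
-3128/(-1798) + j(61, 11)/l(52) = -3128/(-1798) + sqrt(11**2 + 61**2)/(2 + 52**3) = -3128*(-1/1798) + sqrt(121 + 3721)/(2 + 140608) = 1564/899 + sqrt(3842)/140610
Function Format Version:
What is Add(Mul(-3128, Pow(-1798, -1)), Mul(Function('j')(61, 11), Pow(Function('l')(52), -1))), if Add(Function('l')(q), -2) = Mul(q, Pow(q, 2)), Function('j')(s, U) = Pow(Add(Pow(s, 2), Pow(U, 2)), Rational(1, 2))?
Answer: Add(Rational(1564, 899), Mul(Rational(1, 140610), Pow(3842, Rational(1, 2)))) ≈ 1.7402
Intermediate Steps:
Function('j')(s, U) = Pow(Add(Pow(U, 2), Pow(s, 2)), Rational(1, 2))
Function('l')(q) = Add(2, Pow(q, 3)) (Function('l')(q) = Add(2, Mul(q, Pow(q, 2))) = Add(2, Pow(q, 3)))
Add(Mul(-3128, Pow(-1798, -1)), Mul(Function('j')(61, 11), Pow(Function('l')(52), -1))) = Add(Mul(-3128, Pow(-1798, -1)), Mul(Pow(Add(Pow(11, 2), Pow(61, 2)), Rational(1, 2)), Pow(Add(2, Pow(52, 3)), -1))) = Add(Mul(-3128, Rational(-1, 1798)), Mul(Pow(Add(121, 3721), Rational(1, 2)), Pow(Add(2, 140608), -1))) = Add(Rational(1564, 899), Mul(Pow(3842, Rational(1, 2)), Pow(140610, -1))) = Add(Rational(1564, 899), Mul(Pow(3842, Rational(1, 2)), Rational(1, 140610))) = Add(Rational(1564, 899), Mul(Rational(1, 140610), Pow(3842, Rational(1, 2))))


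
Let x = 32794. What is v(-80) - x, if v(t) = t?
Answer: -32874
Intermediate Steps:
v(-80) - x = -80 - 1*32794 = -80 - 32794 = -32874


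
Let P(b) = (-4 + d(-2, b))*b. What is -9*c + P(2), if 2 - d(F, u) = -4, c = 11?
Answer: -95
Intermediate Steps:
d(F, u) = 6 (d(F, u) = 2 - 1*(-4) = 2 + 4 = 6)
P(b) = 2*b (P(b) = (-4 + 6)*b = 2*b)
-9*c + P(2) = -9*11 + 2*2 = -99 + 4 = -95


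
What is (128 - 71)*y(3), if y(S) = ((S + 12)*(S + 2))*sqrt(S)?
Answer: 4275*sqrt(3) ≈ 7404.5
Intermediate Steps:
y(S) = sqrt(S)*(2 + S)*(12 + S) (y(S) = ((12 + S)*(2 + S))*sqrt(S) = ((2 + S)*(12 + S))*sqrt(S) = sqrt(S)*(2 + S)*(12 + S))
(128 - 71)*y(3) = (128 - 71)*(sqrt(3)*(24 + 3**2 + 14*3)) = 57*(sqrt(3)*(24 + 9 + 42)) = 57*(sqrt(3)*75) = 57*(75*sqrt(3)) = 4275*sqrt(3)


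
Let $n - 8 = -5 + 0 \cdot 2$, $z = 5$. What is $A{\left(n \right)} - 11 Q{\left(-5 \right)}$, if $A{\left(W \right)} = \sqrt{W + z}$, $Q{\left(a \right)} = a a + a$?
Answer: $-220 + 2 \sqrt{2} \approx -217.17$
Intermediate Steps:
$Q{\left(a \right)} = a + a^{2}$ ($Q{\left(a \right)} = a^{2} + a = a + a^{2}$)
$n = 3$ ($n = 8 + \left(-5 + 0 \cdot 2\right) = 8 + \left(-5 + 0\right) = 8 - 5 = 3$)
$A{\left(W \right)} = \sqrt{5 + W}$ ($A{\left(W \right)} = \sqrt{W + 5} = \sqrt{5 + W}$)
$A{\left(n \right)} - 11 Q{\left(-5 \right)} = \sqrt{5 + 3} - 11 \left(- 5 \left(1 - 5\right)\right) = \sqrt{8} - 11 \left(\left(-5\right) \left(-4\right)\right) = 2 \sqrt{2} - 220 = -220 + 2 \sqrt{2}$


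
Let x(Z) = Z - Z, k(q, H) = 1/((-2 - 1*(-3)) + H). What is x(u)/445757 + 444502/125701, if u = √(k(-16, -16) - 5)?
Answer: 444502/125701 ≈ 3.5362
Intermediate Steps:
k(q, H) = 1/(1 + H) (k(q, H) = 1/((-2 + 3) + H) = 1/(1 + H))
u = 2*I*√285/15 (u = √(1/(1 - 16) - 5) = √(1/(-15) - 5) = √(-1/15 - 5) = √(-76/15) = 2*I*√285/15 ≈ 2.2509*I)
x(Z) = 0
x(u)/445757 + 444502/125701 = 0/445757 + 444502/125701 = 0*(1/445757) + 444502*(1/125701) = 0 + 444502/125701 = 444502/125701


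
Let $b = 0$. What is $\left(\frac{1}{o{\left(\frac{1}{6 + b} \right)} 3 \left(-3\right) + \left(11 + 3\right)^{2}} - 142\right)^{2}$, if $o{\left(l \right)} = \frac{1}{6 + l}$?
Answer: $\frac{1044645482241}{51811204} \approx 20163.0$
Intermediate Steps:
$\left(\frac{1}{o{\left(\frac{1}{6 + b} \right)} 3 \left(-3\right) + \left(11 + 3\right)^{2}} - 142\right)^{2} = \left(\frac{1}{\frac{1}{6 + \frac{1}{6 + 0}} \cdot 3 \left(-3\right) + \left(11 + 3\right)^{2}} - 142\right)^{2} = \left(\frac{1}{\frac{1}{6 + \frac{1}{6}} \cdot 3 \left(-3\right) + 14^{2}} - 142\right)^{2} = \left(\frac{1}{\frac{1}{6 + \frac{1}{6}} \cdot 3 \left(-3\right) + 196} - 142\right)^{2} = \left(\frac{1}{\frac{1}{\frac{37}{6}} \cdot 3 \left(-3\right) + 196} - 142\right)^{2} = \left(\frac{1}{\frac{6}{37} \cdot 3 \left(-3\right) + 196} - 142\right)^{2} = \left(\frac{1}{\frac{18}{37} \left(-3\right) + 196} - 142\right)^{2} = \left(\frac{1}{- \frac{54}{37} + 196} - 142\right)^{2} = \left(\frac{1}{\frac{7198}{37}} - 142\right)^{2} = \left(\frac{37}{7198} - 142\right)^{2} = \left(- \frac{1022079}{7198}\right)^{2} = \frac{1044645482241}{51811204}$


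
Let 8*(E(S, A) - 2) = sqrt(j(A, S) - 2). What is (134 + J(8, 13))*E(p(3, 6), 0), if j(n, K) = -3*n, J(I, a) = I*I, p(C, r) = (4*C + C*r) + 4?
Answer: 396 + 99*I*sqrt(2)/4 ≈ 396.0 + 35.002*I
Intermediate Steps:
p(C, r) = 4 + 4*C + C*r
J(I, a) = I**2
E(S, A) = 2 + sqrt(-2 - 3*A)/8 (E(S, A) = 2 + sqrt(-3*A - 2)/8 = 2 + sqrt(-2 - 3*A)/8)
(134 + J(8, 13))*E(p(3, 6), 0) = (134 + 8**2)*(2 + sqrt(-2 - 3*0)/8) = (134 + 64)*(2 + sqrt(-2 + 0)/8) = 198*(2 + sqrt(-2)/8) = 198*(2 + (I*sqrt(2))/8) = 198*(2 + I*sqrt(2)/8) = 396 + 99*I*sqrt(2)/4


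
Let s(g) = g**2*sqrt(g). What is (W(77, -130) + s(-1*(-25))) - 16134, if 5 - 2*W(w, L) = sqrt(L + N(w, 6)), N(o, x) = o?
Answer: -26013/2 - I*sqrt(53)/2 ≈ -13007.0 - 3.6401*I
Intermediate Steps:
W(w, L) = 5/2 - sqrt(L + w)/2
s(g) = g**(5/2)
(W(77, -130) + s(-1*(-25))) - 16134 = ((5/2 - sqrt(-130 + 77)/2) + (-1*(-25))**(5/2)) - 16134 = ((5/2 - I*sqrt(53)/2) + 25**(5/2)) - 16134 = ((5/2 - I*sqrt(53)/2) + 3125) - 16134 = (6255/2 - I*sqrt(53)/2) - 16134 = -26013/2 - I*sqrt(53)/2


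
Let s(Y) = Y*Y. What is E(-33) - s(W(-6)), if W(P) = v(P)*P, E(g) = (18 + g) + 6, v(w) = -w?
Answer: -1305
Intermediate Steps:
E(g) = 24 + g
W(P) = -P² (W(P) = (-P)*P = -P²)
s(Y) = Y²
E(-33) - s(W(-6)) = (24 - 33) - (-1*(-6)²)² = -9 - (-1*36)² = -9 - 1*(-36)² = -9 - 1*1296 = -9 - 1296 = -1305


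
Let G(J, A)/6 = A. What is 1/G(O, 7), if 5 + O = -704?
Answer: 1/42 ≈ 0.023810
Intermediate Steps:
O = -709 (O = -5 - 704 = -709)
G(J, A) = 6*A
1/G(O, 7) = 1/(6*7) = 1/42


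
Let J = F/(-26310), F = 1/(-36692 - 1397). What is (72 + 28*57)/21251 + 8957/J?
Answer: 190749041487720798/21251 ≈ 8.9760e+12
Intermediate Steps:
F = -1/38089 (F = 1/(-38089) = -1/38089 ≈ -2.6254e-5)
J = 1/1002121590 (J = -1/38089/(-26310) = -1/38089*(-1/26310) = 1/1002121590 ≈ 9.9788e-10)
(72 + 28*57)/21251 + 8957/J = (72 + 28*57)/21251 + 8957/(1/1002121590) = (72 + 1596)*(1/21251) + 8957*1002121590 = 1668*(1/21251) + 8976003081630 = 1668/21251 + 8976003081630 = 190749041487720798/21251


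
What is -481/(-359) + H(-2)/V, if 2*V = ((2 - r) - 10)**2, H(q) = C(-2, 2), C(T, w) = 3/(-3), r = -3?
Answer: 11307/8975 ≈ 1.2598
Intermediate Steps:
C(T, w) = -1 (C(T, w) = 3*(-1/3) = -1)
H(q) = -1
V = 25/2 (V = ((2 - 1*(-3)) - 10)**2/2 = ((2 + 3) - 10)**2/2 = (5 - 10)**2/2 = (1/2)*(-5)**2 = (1/2)*25 = 25/2 ≈ 12.500)
-481/(-359) + H(-2)/V = -481/(-359) - 1/25/2 = -481*(-1/359) - 1*2/25 = 481/359 - 2/25 = 11307/8975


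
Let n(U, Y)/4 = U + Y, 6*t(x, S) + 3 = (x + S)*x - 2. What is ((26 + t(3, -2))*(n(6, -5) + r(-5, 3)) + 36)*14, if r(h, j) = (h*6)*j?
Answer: -91196/3 ≈ -30399.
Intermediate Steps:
r(h, j) = 6*h*j (r(h, j) = (6*h)*j = 6*h*j)
t(x, S) = -5/6 + x*(S + x)/6 (t(x, S) = -1/2 + ((x + S)*x - 2)/6 = -1/2 + ((S + x)*x - 2)/6 = -1/2 + (x*(S + x) - 2)/6 = -1/2 + (-2 + x*(S + x))/6 = -1/2 + (-1/3 + x*(S + x)/6) = -5/6 + x*(S + x)/6)
n(U, Y) = 4*U + 4*Y (n(U, Y) = 4*(U + Y) = 4*U + 4*Y)
((26 + t(3, -2))*(n(6, -5) + r(-5, 3)) + 36)*14 = ((26 + (-5/6 + (1/6)*3**2 + (1/6)*(-2)*3))*((4*6 + 4*(-5)) + 6*(-5)*3) + 36)*14 = ((26 + (-5/6 + (1/6)*9 - 1))*((24 - 20) - 90) + 36)*14 = ((26 + (-5/6 + 3/2 - 1))*(4 - 90) + 36)*14 = ((26 - 1/3)*(-86) + 36)*14 = ((77/3)*(-86) + 36)*14 = (-6622/3 + 36)*14 = -6514/3*14 = -91196/3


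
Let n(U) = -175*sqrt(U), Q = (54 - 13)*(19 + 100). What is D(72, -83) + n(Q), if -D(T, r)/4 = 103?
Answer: -412 - 175*sqrt(4879) ≈ -12636.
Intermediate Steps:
D(T, r) = -412 (D(T, r) = -4*103 = -412)
Q = 4879 (Q = 41*119 = 4879)
D(72, -83) + n(Q) = -412 - 175*sqrt(4879)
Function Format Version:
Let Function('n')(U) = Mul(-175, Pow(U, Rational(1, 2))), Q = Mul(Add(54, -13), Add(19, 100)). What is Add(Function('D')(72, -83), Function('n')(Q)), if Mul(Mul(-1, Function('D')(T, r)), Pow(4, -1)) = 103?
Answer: Add(-412, Mul(-175, Pow(4879, Rational(1, 2)))) ≈ -12636.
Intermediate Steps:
Function('D')(T, r) = -412 (Function('D')(T, r) = Mul(-4, 103) = -412)
Q = 4879 (Q = Mul(41, 119) = 4879)
Add(Function('D')(72, -83), Function('n')(Q)) = Add(-412, Mul(-175, Pow(4879, Rational(1, 2))))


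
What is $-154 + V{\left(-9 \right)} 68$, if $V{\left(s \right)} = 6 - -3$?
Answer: $458$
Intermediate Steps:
$V{\left(s \right)} = 9$ ($V{\left(s \right)} = 6 + 3 = 9$)
$-154 + V{\left(-9 \right)} 68 = -154 + 9 \cdot 68 = -154 + 612 = 458$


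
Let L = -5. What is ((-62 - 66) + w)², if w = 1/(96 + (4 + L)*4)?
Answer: 138650625/8464 ≈ 16381.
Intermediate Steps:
w = 1/92 (w = 1/(96 + (4 - 5)*4) = 1/(96 - 1*4) = 1/(96 - 4) = 1/92 ≈ 0.010870)
((-62 - 66) + w)² = ((-62 - 66) + 1/92)² = (-128 + 1/92)² = (-11775/92)² = 138650625/8464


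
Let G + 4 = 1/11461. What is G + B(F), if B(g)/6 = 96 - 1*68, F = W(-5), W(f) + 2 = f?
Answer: 1879605/11461 ≈ 164.00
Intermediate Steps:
W(f) = -2 + f
F = -7 (F = -2 - 5 = -7)
B(g) = 168 (B(g) = 6*(96 - 1*68) = 6*(96 - 68) = 6*28 = 168)
G = -45843/11461 (G = -4 + 1/11461 = -45843/11461 ≈ -3.9999)
G + B(F) = -45843/11461 + 168 = 1879605/11461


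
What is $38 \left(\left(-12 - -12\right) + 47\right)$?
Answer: $1786$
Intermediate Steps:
$38 \left(\left(-12 - -12\right) + 47\right) = 38 \left(\left(-12 + 12\right) + 47\right) = 38 \left(0 + 47\right) = 38 \cdot 47 = 1786$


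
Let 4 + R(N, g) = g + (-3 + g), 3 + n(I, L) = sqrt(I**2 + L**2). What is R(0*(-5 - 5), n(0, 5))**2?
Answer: 9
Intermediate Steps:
n(I, L) = -3 + sqrt(I**2 + L**2)
R(N, g) = -7 + 2*g (R(N, g) = -4 + (g + (-3 + g)) = -4 + (-3 + 2*g) = -7 + 2*g)
R(0*(-5 - 5), n(0, 5))**2 = (-7 + 2*(-3 + sqrt(0**2 + 5**2)))**2 = (-7 + 2*(-3 + sqrt(0 + 25)))**2 = (-7 + 2*(-3 + sqrt(25)))**2 = (-7 + 2*(-3 + 5))**2 = (-7 + 2*2)**2 = (-7 + 4)**2 = (-3)**2 = 9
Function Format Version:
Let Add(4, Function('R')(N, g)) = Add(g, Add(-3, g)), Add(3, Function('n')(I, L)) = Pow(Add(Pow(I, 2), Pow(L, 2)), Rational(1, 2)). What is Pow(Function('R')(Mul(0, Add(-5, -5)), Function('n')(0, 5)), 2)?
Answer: 9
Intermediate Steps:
Function('n')(I, L) = Add(-3, Pow(Add(Pow(I, 2), Pow(L, 2)), Rational(1, 2)))
Function('R')(N, g) = Add(-7, Mul(2, g)) (Function('R')(N, g) = Add(-4, Add(g, Add(-3, g))) = Add(-4, Add(-3, Mul(2, g))) = Add(-7, Mul(2, g)))
Pow(Function('R')(Mul(0, Add(-5, -5)), Function('n')(0, 5)), 2) = Pow(Add(-7, Mul(2, Add(-3, Pow(Add(Pow(0, 2), Pow(5, 2)), Rational(1, 2))))), 2) = Pow(Add(-7, Mul(2, Add(-3, Pow(Add(0, 25), Rational(1, 2))))), 2) = Pow(Add(-7, Mul(2, Add(-3, Pow(25, Rational(1, 2))))), 2) = Pow(Add(-7, Mul(2, Add(-3, 5))), 2) = Pow(Add(-7, Mul(2, 2)), 2) = Pow(Add(-7, 4), 2) = Pow(-3, 2) = 9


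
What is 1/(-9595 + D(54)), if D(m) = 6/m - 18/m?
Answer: -9/86357 ≈ -0.00010422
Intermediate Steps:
D(m) = -12/m
1/(-9595 + D(54)) = 1/(-9595 - 12/54) = 1/(-9595 - 12*1/54) = 1/(-9595 - 2/9) = 1/(-86357/9) = -9/86357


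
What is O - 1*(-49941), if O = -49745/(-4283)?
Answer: 213947048/4283 ≈ 49953.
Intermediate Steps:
O = 49745/4283 (O = -49745*(-1/4283) = 49745/4283 ≈ 11.615)
O - 1*(-49941) = 49745/4283 - 1*(-49941) = 49745/4283 + 49941 = 213947048/4283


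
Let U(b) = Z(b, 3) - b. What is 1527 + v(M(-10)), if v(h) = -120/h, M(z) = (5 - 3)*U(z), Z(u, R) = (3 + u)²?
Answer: 90033/59 ≈ 1526.0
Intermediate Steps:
U(b) = (3 + b)² - b
M(z) = -2*z + 2*(3 + z)² (M(z) = (5 - 3)*((3 + z)² - z) = 2*((3 + z)² - z) = -2*z + 2*(3 + z)²)
1527 + v(M(-10)) = 1527 - 120/(-2*(-10) + 2*(3 - 10)²) = 1527 - 120/(20 + 2*(-7)²) = 1527 - 120/(20 + 2*49) = 1527 - 120/(20 + 98) = 1527 - 120/118 = 1527 - 120*1/118 = 1527 - 60/59 = 90033/59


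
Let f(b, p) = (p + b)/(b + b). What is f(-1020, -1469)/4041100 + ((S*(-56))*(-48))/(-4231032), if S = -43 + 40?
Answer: 2770370377277/1453331990292000 ≈ 0.0019062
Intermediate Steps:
f(b, p) = (b + p)/(2*b) (f(b, p) = (b + p)/((2*b)) = (b + p)*(1/(2*b)) = (b + p)/(2*b))
S = -3
f(-1020, -1469)/4041100 + ((S*(-56))*(-48))/(-4231032) = ((1/2)*(-1020 - 1469)/(-1020))/4041100 + (-3*(-56)*(-48))/(-4231032) = ((1/2)*(-1/1020)*(-2489))*(1/4041100) + (168*(-48))*(-1/4231032) = (2489/2040)*(1/4041100) - 8064*(-1/4231032) = 2489/8243844000 + 336/176293 = 2770370377277/1453331990292000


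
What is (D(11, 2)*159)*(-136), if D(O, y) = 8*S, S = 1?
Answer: -172992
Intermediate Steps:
D(O, y) = 8 (D(O, y) = 8*1 = 8)
(D(11, 2)*159)*(-136) = (8*159)*(-136) = 1272*(-136) = -172992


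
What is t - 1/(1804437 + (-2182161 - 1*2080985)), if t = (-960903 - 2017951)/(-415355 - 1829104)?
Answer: 7324137383945/5518471543431 ≈ 1.3272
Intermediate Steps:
t = 2978854/2244459 (t = -2978854/(-2244459) = -2978854*(-1/2244459) = 2978854/2244459 ≈ 1.3272)
t - 1/(1804437 + (-2182161 - 1*2080985)) = 2978854/2244459 - 1/(1804437 + (-2182161 - 1*2080985)) = 2978854/2244459 - 1/(1804437 + (-2182161 - 2080985)) = 2978854/2244459 - 1/(1804437 - 4263146) = 2978854/2244459 - 1/(-2458709) = 2978854/2244459 - 1*(-1/2458709) = 2978854/2244459 + 1/2458709 = 7324137383945/5518471543431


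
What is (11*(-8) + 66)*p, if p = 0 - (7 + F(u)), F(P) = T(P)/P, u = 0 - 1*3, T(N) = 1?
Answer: 440/3 ≈ 146.67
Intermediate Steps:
u = -3 (u = 0 - 3 = -3)
F(P) = 1/P
p = -20/3 (p = 0 - (7 + 1/(-3)) = 0 - (7 - ⅓) = 0 - 1*20/3 = 0 - 20/3 = -20/3 ≈ -6.6667)
(11*(-8) + 66)*p = (11*(-8) + 66)*(-20/3) = (-88 + 66)*(-20/3) = -22*(-20/3) = 440/3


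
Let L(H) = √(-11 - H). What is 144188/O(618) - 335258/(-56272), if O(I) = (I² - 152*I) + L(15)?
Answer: 7535496028975057/1166758956375560 - 72094*I*√26/41468544085 ≈ 6.4585 - 8.8648e-6*I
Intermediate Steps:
O(I) = I² - 152*I + I*√26 (O(I) = (I² - 152*I) + √(-11 - 1*15) = (I² - 152*I) + √(-11 - 15) = (I² - 152*I) + √(-26) = (I² - 152*I) + I*√26 = I² - 152*I + I*√26)
144188/O(618) - 335258/(-56272) = 144188/(618² - 152*618 + I*√26) - 335258/(-56272) = 144188/(381924 - 93936 + I*√26) - 335258*(-1/56272) = 144188/(287988 + I*√26) + 167629/28136 = 167629/28136 + 144188/(287988 + I*√26)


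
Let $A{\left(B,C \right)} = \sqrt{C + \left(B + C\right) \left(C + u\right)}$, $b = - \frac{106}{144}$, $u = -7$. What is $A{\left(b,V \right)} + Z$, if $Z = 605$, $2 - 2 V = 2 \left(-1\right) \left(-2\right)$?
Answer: $605 + \frac{2 \sqrt{29}}{3} \approx 608.59$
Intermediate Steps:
$V = -1$ ($V = 1 - \frac{2 \left(-1\right) \left(-2\right)}{2} = 1 - \frac{\left(-2\right) \left(-2\right)}{2} = 1 - 2 = -1$)
$b = - \frac{53}{72}$ ($b = \left(-106\right) \frac{1}{144} = - \frac{53}{72} \approx -0.73611$)
$A{\left(B,C \right)} = \sqrt{C + \left(-7 + C\right) \left(B + C\right)}$ ($A{\left(B,C \right)} = \sqrt{C + \left(B + C\right) \left(C - 7\right)} = \sqrt{C + \left(B + C\right) \left(-7 + C\right)} = \sqrt{C + \left(-7 + C\right) \left(B + C\right)}$)
$A{\left(b,V \right)} + Z = \sqrt{\left(-1\right)^{2} - - \frac{371}{72} - -6 - - \frac{53}{72}} + 605 = \sqrt{1 + \frac{371}{72} + 6 + \frac{53}{72}} + 605 = \sqrt{\frac{116}{9}} + 605 = \frac{2 \sqrt{29}}{3} + 605 = 605 + \frac{2 \sqrt{29}}{3}$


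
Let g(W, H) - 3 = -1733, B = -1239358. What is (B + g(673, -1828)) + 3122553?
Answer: 1881465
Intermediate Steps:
g(W, H) = -1730 (g(W, H) = 3 - 1733 = -1730)
(B + g(673, -1828)) + 3122553 = (-1239358 - 1730) + 3122553 = -1241088 + 3122553 = 1881465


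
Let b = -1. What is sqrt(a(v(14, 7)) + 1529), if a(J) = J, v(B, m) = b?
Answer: 2*sqrt(382) ≈ 39.090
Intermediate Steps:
v(B, m) = -1
sqrt(a(v(14, 7)) + 1529) = sqrt(-1 + 1529) = sqrt(1528) = 2*sqrt(382)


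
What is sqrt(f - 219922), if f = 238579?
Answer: 3*sqrt(2073) ≈ 136.59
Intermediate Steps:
sqrt(f - 219922) = sqrt(238579 - 219922) = sqrt(18657) = 3*sqrt(2073)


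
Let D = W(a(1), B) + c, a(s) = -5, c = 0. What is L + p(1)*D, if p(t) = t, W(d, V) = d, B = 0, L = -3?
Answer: -8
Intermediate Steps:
D = -5 (D = -5 + 0 = -5)
L + p(1)*D = -3 + 1*(-5) = -3 - 5 = -8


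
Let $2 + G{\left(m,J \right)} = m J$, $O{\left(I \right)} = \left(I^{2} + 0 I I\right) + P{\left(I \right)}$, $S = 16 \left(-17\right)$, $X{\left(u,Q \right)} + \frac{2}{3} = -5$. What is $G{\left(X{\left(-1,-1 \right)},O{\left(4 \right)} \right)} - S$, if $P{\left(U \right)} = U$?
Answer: $\frac{470}{3} \approx 156.67$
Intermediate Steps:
$X{\left(u,Q \right)} = - \frac{17}{3}$ ($X{\left(u,Q \right)} = - \frac{2}{3} - 5 = - \frac{17}{3}$)
$S = -272$
$O{\left(I \right)} = I + I^{2}$ ($O{\left(I \right)} = \left(I^{2} + 0 I I\right) + I = \left(I^{2} + 0 I\right) + I = \left(I^{2} + 0\right) + I = I^{2} + I = I + I^{2}$)
$G{\left(m,J \right)} = -2 + J m$ ($G{\left(m,J \right)} = -2 + m J = -2 + J m$)
$G{\left(X{\left(-1,-1 \right)},O{\left(4 \right)} \right)} - S = \left(-2 + 4 \left(1 + 4\right) \left(- \frac{17}{3}\right)\right) - -272 = \left(-2 + 4 \cdot 5 \left(- \frac{17}{3}\right)\right) + 272 = \left(-2 + 20 \left(- \frac{17}{3}\right)\right) + 272 = \left(-2 - \frac{340}{3}\right) + 272 = - \frac{346}{3} + 272 = \frac{470}{3}$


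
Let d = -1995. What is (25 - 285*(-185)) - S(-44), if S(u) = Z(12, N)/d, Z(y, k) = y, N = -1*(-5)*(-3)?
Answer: 35078754/665 ≈ 52750.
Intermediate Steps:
N = -15 (N = 5*(-3) = -15)
S(u) = -4/665 (S(u) = 12/(-1995) = 12*(-1/1995) = -4/665)
(25 - 285*(-185)) - S(-44) = (25 - 285*(-185)) - 1*(-4/665) = (25 + 52725) + 4/665 = 52750 + 4/665 = 35078754/665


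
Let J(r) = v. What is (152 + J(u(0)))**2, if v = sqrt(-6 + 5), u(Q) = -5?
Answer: (152 + I)**2 ≈ 23103.0 + 304.0*I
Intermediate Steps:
v = I (v = sqrt(-1) = I ≈ 1.0*I)
J(r) = I
(152 + J(u(0)))**2 = (152 + I)**2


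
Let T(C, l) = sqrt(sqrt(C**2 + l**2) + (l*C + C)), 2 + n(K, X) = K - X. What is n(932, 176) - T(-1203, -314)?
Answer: 754 - sqrt(376539 + sqrt(1545805)) ≈ 139.36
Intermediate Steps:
n(K, X) = -2 + K - X (n(K, X) = -2 + (K - X) = -2 + K - X)
T(C, l) = sqrt(C + sqrt(C**2 + l**2) + C*l) (T(C, l) = sqrt(sqrt(C**2 + l**2) + (C*l + C)) = sqrt(sqrt(C**2 + l**2) + (C + C*l)) = sqrt(C + sqrt(C**2 + l**2) + C*l))
n(932, 176) - T(-1203, -314) = (-2 + 932 - 1*176) - sqrt(-1203 + sqrt((-1203)**2 + (-314)**2) - 1203*(-314)) = (-2 + 932 - 176) - sqrt(-1203 + sqrt(1447209 + 98596) + 377742) = 754 - sqrt(-1203 + sqrt(1545805) + 377742) = 754 - sqrt(376539 + sqrt(1545805))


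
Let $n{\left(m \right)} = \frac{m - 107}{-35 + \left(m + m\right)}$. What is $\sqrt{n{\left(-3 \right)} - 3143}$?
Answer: $\frac{i \sqrt{5278873}}{41} \approx 56.039 i$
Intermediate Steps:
$n{\left(m \right)} = \frac{-107 + m}{-35 + 2 m}$
$\sqrt{n{\left(-3 \right)} - 3143} = \sqrt{\frac{-107 - 3}{-35 + 2 \left(-3\right)} - 3143} = \sqrt{\frac{1}{-35 - 6} \left(-110\right) - 3143} = \sqrt{\frac{1}{-41} \left(-110\right) - 3143} = \sqrt{\left(- \frac{1}{41}\right) \left(-110\right) - 3143} = \sqrt{\frac{110}{41} - 3143} = \sqrt{- \frac{128753}{41}} = \frac{i \sqrt{5278873}}{41}$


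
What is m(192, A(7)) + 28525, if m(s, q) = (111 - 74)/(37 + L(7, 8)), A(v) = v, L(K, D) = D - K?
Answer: 1083987/38 ≈ 28526.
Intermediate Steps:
m(s, q) = 37/38 (m(s, q) = (111 - 74)/(37 + (8 - 1*7)) = 37/(37 + (8 - 7)) = 37/(37 + 1) = 37/38)
m(192, A(7)) + 28525 = 37/38 + 28525 = 1083987/38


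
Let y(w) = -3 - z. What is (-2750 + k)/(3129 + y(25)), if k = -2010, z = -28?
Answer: -2380/1577 ≈ -1.5092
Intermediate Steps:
y(w) = 25 (y(w) = -3 - 1*(-28) = -3 + 28 = 25)
(-2750 + k)/(3129 + y(25)) = (-2750 - 2010)/(3129 + 25) = -4760/3154 = -4760*1/3154 = -2380/1577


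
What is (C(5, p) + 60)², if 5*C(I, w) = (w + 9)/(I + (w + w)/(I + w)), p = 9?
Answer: 44395569/12100 ≈ 3669.1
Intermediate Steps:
C(I, w) = (9 + w)/(5*(I + 2*w/(I + w))) (C(I, w) = ((w + 9)/(I + (w + w)/(I + w)))/5 = ((9 + w)/(I + (2*w)/(I + w)))/5 = ((9 + w)/(I + 2*w/(I + w)))/5 = (9 + w)/(5*(I + 2*w/(I + w))))
(C(5, p) + 60)² = ((9² + 9*5 + 9*9 + 5*9)/(5*(5² + 2*9 + 5*9)) + 60)² = ((81 + 45 + 81 + 45)/(5*(25 + 18 + 45)) + 60)² = ((⅕)*252/88 + 60)² = ((⅕)*(1/88)*252 + 60)² = (63/110 + 60)² = (6663/110)² = 44395569/12100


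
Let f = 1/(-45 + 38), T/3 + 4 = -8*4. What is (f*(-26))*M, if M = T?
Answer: -2808/7 ≈ -401.14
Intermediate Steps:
T = -108 (T = -12 + 3*(-8*4) = -12 + 3*(-32) = -12 - 96 = -108)
M = -108
f = -⅐ (f = 1/(-7) = -⅐ ≈ -0.14286)
(f*(-26))*M = -⅐*(-26)*(-108) = (26/7)*(-108) = -2808/7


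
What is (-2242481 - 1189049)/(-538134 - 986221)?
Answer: 686306/304871 ≈ 2.2511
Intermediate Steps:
(-2242481 - 1189049)/(-538134 - 986221) = -3431530/(-1524355) = -3431530*(-1/1524355) = 686306/304871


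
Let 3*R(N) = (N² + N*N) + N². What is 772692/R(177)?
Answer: 257564/10443 ≈ 24.664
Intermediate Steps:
R(N) = N² (R(N) = ((N² + N*N) + N²)/3 = ((N² + N²) + N²)/3 = (2*N² + N²)/3 = (3*N²)/3 = N²)
772692/R(177) = 772692/(177²) = 772692/31329 = 772692*(1/31329) = 257564/10443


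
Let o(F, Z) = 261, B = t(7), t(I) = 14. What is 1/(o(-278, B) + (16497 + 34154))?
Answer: 1/50912 ≈ 1.9642e-5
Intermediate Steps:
B = 14
1/(o(-278, B) + (16497 + 34154)) = 1/(261 + (16497 + 34154)) = 1/(261 + 50651) = 1/50912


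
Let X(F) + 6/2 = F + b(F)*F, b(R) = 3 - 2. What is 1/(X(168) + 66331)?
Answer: 1/66664 ≈ 1.5001e-5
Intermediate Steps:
b(R) = 1
X(F) = -3 + 2*F (X(F) = -3 + (F + 1*F) = -3 + (F + F) = -3 + 2*F)
1/(X(168) + 66331) = 1/((-3 + 2*168) + 66331) = 1/((-3 + 336) + 66331) = 1/(333 + 66331) = 1/66664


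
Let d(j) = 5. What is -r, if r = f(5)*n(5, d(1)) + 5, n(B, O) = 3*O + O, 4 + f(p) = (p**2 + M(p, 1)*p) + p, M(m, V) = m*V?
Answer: -1025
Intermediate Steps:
M(m, V) = V*m
f(p) = -4 + p + 2*p**2 (f(p) = -4 + ((p**2 + (1*p)*p) + p) = -4 + ((p**2 + p*p) + p) = -4 + ((p**2 + p**2) + p) = -4 + (2*p**2 + p) = -4 + (p + 2*p**2) = -4 + p + 2*p**2)
n(B, O) = 4*O
r = 1025 (r = (-4 + 5 + 2*5**2)*(4*5) + 5 = (-4 + 5 + 2*25)*20 + 5 = (-4 + 5 + 50)*20 + 5 = 51*20 + 5 = 1020 + 5 = 1025)
-r = -1*1025 = -1025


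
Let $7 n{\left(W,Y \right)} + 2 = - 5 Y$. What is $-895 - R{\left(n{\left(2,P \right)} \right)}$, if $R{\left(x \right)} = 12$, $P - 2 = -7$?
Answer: $-907$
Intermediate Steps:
$P = -5$ ($P = 2 - 7 = -5$)
$n{\left(W,Y \right)} = - \frac{2}{7} - \frac{5 Y}{7}$ ($n{\left(W,Y \right)} = - \frac{2}{7} + \frac{\left(-5\right) Y}{7} = - \frac{2}{7} - \frac{5 Y}{7}$)
$-895 - R{\left(n{\left(2,P \right)} \right)} = -895 - 12 = -907$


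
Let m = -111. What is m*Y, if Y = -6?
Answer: 666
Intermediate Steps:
m*Y = -111*(-6) = 666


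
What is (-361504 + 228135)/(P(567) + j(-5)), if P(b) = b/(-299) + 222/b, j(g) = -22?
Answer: 7536815559/1328279 ≈ 5674.1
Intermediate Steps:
P(b) = 222/b - b/299 (P(b) = b*(-1/299) + 222/b = -b/299 + 222/b = 222/b - b/299)
(-361504 + 228135)/(P(567) + j(-5)) = (-361504 + 228135)/((222/567 - 1/299*567) - 22) = -133369/((222*(1/567) - 567/299) - 22) = -133369/((74/189 - 567/299) - 22) = -133369/(-85037/56511 - 22) = -133369/(-1328279/56511) = -133369*(-56511/1328279) = 7536815559/1328279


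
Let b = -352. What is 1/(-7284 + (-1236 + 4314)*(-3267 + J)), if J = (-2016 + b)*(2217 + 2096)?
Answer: -1/31446243462 ≈ -3.1800e-11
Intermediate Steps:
J = -10213184 (J = (-2016 - 352)*(2217 + 2096) = -2368*4313 = -10213184)
1/(-7284 + (-1236 + 4314)*(-3267 + J)) = 1/(-7284 + (-1236 + 4314)*(-3267 - 10213184)) = 1/(-7284 + 3078*(-10216451)) = 1/(-7284 - 31446236178) = 1/(-31446243462) = -1/31446243462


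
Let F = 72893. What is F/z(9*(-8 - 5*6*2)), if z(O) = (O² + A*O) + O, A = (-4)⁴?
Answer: 72893/217260 ≈ 0.33551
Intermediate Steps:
A = 256
z(O) = O² + 257*O (z(O) = (O² + 256*O) + O = O² + 257*O)
F/z(9*(-8 - 5*6*2)) = 72893/(((9*(-8 - 5*6*2))*(257 + 9*(-8 - 5*6*2)))) = 72893/(((9*(-8 - 30*2))*(257 + 9*(-8 - 30*2)))) = 72893/(((9*(-8 - 60))*(257 + 9*(-8 - 60)))) = 72893/(((9*(-68))*(257 + 9*(-68)))) = 72893/((-612*(257 - 612))) = 72893/((-612*(-355))) = 72893/217260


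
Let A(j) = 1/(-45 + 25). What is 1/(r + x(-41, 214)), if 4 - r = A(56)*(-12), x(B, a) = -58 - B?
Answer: -5/68 ≈ -0.073529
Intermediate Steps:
A(j) = -1/20 (A(j) = 1/(-20) = -1/20)
r = 17/5 (r = 4 - (-1)*(-12)/20 = 4 - 1*⅗ = 4 - ⅗ = 17/5 ≈ 3.4000)
1/(r + x(-41, 214)) = 1/(17/5 + (-58 - 1*(-41))) = 1/(17/5 + (-58 + 41)) = 1/(17/5 - 17) = 1/(-68/5) = -5/68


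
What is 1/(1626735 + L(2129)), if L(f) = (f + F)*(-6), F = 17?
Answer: 1/1613859 ≈ 6.1963e-7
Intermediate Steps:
L(f) = -102 - 6*f (L(f) = (f + 17)*(-6) = (17 + f)*(-6) = -102 - 6*f)
1/(1626735 + L(2129)) = 1/(1626735 + (-102 - 6*2129)) = 1/(1626735 + (-102 - 12774)) = 1/(1626735 - 12876) = 1/1613859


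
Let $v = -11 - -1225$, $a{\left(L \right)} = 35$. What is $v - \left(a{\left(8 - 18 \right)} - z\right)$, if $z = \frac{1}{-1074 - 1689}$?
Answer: $\frac{3257576}{2763} \approx 1179.0$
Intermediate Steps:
$v = 1214$ ($v = -11 + 1225 = 1214$)
$z = - \frac{1}{2763}$ ($z = \frac{1}{-2763} = - \frac{1}{2763} \approx -0.00036193$)
$v - \left(a{\left(8 - 18 \right)} - z\right) = 1214 - \left(35 - - \frac{1}{2763}\right) = 1214 - \left(35 + \frac{1}{2763}\right) = 1214 - \frac{96706}{2763} = \frac{3257576}{2763}$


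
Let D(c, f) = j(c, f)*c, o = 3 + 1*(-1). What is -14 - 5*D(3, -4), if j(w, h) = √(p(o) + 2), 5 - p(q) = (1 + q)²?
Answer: -14 - 15*I*√2 ≈ -14.0 - 21.213*I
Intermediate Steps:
o = 2 (o = 3 - 1 = 2)
p(q) = 5 - (1 + q)²
j(w, h) = I*√2 (j(w, h) = √((5 - (1 + 2)²) + 2) = √((5 - 1*3²) + 2) = √((5 - 1*9) + 2) = √((5 - 9) + 2) = √(-4 + 2) = √(-2) = I*√2)
D(c, f) = I*c*√2 (D(c, f) = (I*√2)*c = I*c*√2)
-14 - 5*D(3, -4) = -14 - 5*I*3*√2 = -14 - 15*I*√2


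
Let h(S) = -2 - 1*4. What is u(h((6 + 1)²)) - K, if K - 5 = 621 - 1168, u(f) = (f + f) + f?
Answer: 524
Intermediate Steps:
h(S) = -6 (h(S) = -2 - 4 = -6)
u(f) = 3*f (u(f) = 2*f + f = 3*f)
K = -542 (K = 5 + (621 - 1168) = 5 - 547 = -542)
u(h((6 + 1)²)) - K = 3*(-6) - 1*(-542) = -18 + 542 = 524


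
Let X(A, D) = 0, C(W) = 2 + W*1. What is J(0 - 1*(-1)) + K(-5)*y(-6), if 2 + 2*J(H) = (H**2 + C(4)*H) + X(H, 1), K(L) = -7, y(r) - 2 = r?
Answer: 61/2 ≈ 30.500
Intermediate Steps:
y(r) = 2 + r
C(W) = 2 + W
J(H) = -1 + H**2/2 + 3*H (J(H) = -1 + ((H**2 + (2 + 4)*H) + 0)/2 = -1 + ((H**2 + 6*H) + 0)/2 = -1 + (H**2 + 6*H)/2 = -1 + (H**2/2 + 3*H) = -1 + H**2/2 + 3*H)
J(0 - 1*(-1)) + K(-5)*y(-6) = (-1 + (0 - 1*(-1))**2/2 + 3*(0 - 1*(-1))) - 7*(2 - 6) = (-1 + (0 + 1)**2/2 + 3*(0 + 1)) - 7*(-4) = (-1 + (1/2)*1**2 + 3*1) + 28 = (-1 + (1/2)*1 + 3) + 28 = (-1 + 1/2 + 3) + 28 = 5/2 + 28 = 61/2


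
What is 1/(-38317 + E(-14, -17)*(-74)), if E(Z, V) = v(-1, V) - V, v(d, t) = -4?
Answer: -1/39279 ≈ -2.5459e-5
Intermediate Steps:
E(Z, V) = -4 - V
1/(-38317 + E(-14, -17)*(-74)) = 1/(-38317 + (-4 - 1*(-17))*(-74)) = 1/(-38317 + (-4 + 17)*(-74)) = 1/(-38317 + 13*(-74)) = 1/(-38317 - 962) = 1/(-39279) = -1/39279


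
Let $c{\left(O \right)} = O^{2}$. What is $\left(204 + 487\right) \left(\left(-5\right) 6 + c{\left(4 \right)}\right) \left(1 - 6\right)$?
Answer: $48370$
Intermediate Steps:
$\left(204 + 487\right) \left(\left(-5\right) 6 + c{\left(4 \right)}\right) \left(1 - 6\right) = \left(204 + 487\right) \left(\left(-5\right) 6 + 4^{2}\right) \left(1 - 6\right) = 691 \left(-30 + 16\right) \left(-5\right) = 691 \left(\left(-14\right) \left(-5\right)\right) = 691 \cdot 70 = 48370$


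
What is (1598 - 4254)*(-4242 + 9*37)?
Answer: 10382304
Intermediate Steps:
(1598 - 4254)*(-4242 + 9*37) = -2656*(-4242 + 333) = -2656*(-3909) = 10382304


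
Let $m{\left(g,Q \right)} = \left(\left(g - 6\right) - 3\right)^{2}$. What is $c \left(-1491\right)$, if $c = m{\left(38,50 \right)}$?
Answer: $-1253931$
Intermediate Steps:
$m{\left(g,Q \right)} = \left(-9 + g\right)^{2}$ ($m{\left(g,Q \right)} = \left(\left(g - 6\right) - 3\right)^{2} = \left(\left(-6 + g\right) - 3\right)^{2} = \left(-9 + g\right)^{2}$)
$c = 841$ ($c = \left(-9 + 38\right)^{2} = 29^{2} = 841$)
$c \left(-1491\right) = 841 \left(-1491\right) = -1253931$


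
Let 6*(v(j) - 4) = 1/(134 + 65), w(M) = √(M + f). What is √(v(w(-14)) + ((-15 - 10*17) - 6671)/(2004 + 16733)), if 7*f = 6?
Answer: √1819302338567130/22371978 ≈ 1.9065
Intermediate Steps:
f = 6/7 (f = (⅐)*6 = 6/7 ≈ 0.85714)
w(M) = √(6/7 + M) (w(M) = √(M + 6/7) = √(6/7 + M))
v(j) = 4777/1194 (v(j) = 4 + 1/(6*(134 + 65)) = 4 + (⅙)/199 = 4 + (⅙)*(1/199) = 4 + 1/1194 = 4777/1194)
√(v(w(-14)) + ((-15 - 10*17) - 6671)/(2004 + 16733)) = √(4777/1194 + ((-15 - 10*17) - 6671)/(2004 + 16733)) = √(4777/1194 + ((-15 - 170) - 6671)/18737) = √(4777/1194 + (-185 - 6671)*(1/18737)) = √(4777/1194 - 6856*1/18737) = √(4777/1194 - 6856/18737) = √(81320585/22371978) = √1819302338567130/22371978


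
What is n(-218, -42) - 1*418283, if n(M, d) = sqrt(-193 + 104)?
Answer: -418283 + I*sqrt(89) ≈ -4.1828e+5 + 9.434*I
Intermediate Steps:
n(M, d) = I*sqrt(89) (n(M, d) = sqrt(-89) = I*sqrt(89))
n(-218, -42) - 1*418283 = I*sqrt(89) - 1*418283 = I*sqrt(89) - 418283 = -418283 + I*sqrt(89)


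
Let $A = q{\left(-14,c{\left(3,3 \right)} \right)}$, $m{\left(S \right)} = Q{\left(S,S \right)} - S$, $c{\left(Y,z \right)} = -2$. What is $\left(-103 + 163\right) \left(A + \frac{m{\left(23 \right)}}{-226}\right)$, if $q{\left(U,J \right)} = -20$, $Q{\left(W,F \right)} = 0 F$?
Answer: $- \frac{134910}{113} \approx -1193.9$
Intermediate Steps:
$Q{\left(W,F \right)} = 0$
$m{\left(S \right)} = - S$ ($m{\left(S \right)} = 0 - S = - S$)
$A = -20$
$\left(-103 + 163\right) \left(A + \frac{m{\left(23 \right)}}{-226}\right) = \left(-103 + 163\right) \left(-20 + \frac{\left(-1\right) 23}{-226}\right) = 60 \left(-20 - - \frac{23}{226}\right) = 60 \left(-20 + \frac{23}{226}\right) = 60 \left(- \frac{4497}{226}\right) = - \frac{134910}{113}$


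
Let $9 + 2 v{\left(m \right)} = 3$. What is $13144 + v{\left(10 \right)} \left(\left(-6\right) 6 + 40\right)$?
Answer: $13132$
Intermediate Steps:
$v{\left(m \right)} = -3$ ($v{\left(m \right)} = - \frac{9}{2} + \frac{1}{2} \cdot 3 = - \frac{9}{2} + \frac{3}{2} = -3$)
$13144 + v{\left(10 \right)} \left(\left(-6\right) 6 + 40\right) = 13144 - 3 \left(\left(-6\right) 6 + 40\right) = 13144 - 3 \left(-36 + 40\right) = 13144 - 12 = 13132$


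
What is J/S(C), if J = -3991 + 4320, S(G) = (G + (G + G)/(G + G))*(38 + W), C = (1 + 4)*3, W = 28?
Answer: 329/1056 ≈ 0.31155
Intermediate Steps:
C = 15 (C = 5*3 = 15)
S(G) = 66 + 66*G (S(G) = (G + (G + G)/(G + G))*(38 + 28) = (G + (2*G)/((2*G)))*66 = (G + (2*G)*(1/(2*G)))*66 = (G + 1)*66 = (1 + G)*66 = 66 + 66*G)
J = 329
J/S(C) = 329/(66 + 66*15) = 329/(66 + 990) = 329/1056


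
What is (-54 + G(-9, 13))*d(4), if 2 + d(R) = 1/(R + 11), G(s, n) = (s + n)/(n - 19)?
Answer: 4756/45 ≈ 105.69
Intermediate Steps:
G(s, n) = (n + s)/(-19 + n)
d(R) = -2 + 1/(11 + R) (d(R) = -2 + 1/(R + 11) = -2 + 1/(11 + R))
(-54 + G(-9, 13))*d(4) = (-54 + (13 - 9)/(-19 + 13))*((-21 - 2*4)/(11 + 4)) = (-54 + 4/(-6))*((-21 - 8)/15) = (-54 - 1/6*4)*((1/15)*(-29)) = (-54 - 2/3)*(-29/15) = -164/3*(-29/15) = 4756/45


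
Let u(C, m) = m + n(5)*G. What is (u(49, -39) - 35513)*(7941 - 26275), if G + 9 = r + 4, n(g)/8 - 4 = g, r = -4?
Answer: 663690800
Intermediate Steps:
n(g) = 32 + 8*g
G = -9 (G = -9 + (-4 + 4) = -9 + 0 = -9)
u(C, m) = -648 + m (u(C, m) = m + (32 + 8*5)*(-9) = m + (32 + 40)*(-9) = m + 72*(-9) = m - 648 = -648 + m)
(u(49, -39) - 35513)*(7941 - 26275) = ((-648 - 39) - 35513)*(7941 - 26275) = (-687 - 35513)*(-18334) = -36200*(-18334) = 663690800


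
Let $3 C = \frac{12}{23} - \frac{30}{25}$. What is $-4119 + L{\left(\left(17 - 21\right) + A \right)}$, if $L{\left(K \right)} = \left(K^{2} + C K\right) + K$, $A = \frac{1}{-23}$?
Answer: $- \frac{10859787}{2645} \approx -4105.8$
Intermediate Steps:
$C = - \frac{26}{115}$ ($C = \frac{\frac{12}{23} - \frac{30}{25}}{3} = \frac{12 \cdot \frac{1}{23} - \frac{6}{5}}{3} = \frac{\frac{12}{23} - \frac{6}{5}}{3} = \frac{1}{3} \left(- \frac{78}{115}\right) = - \frac{26}{115} \approx -0.22609$)
$A = - \frac{1}{23} \approx -0.043478$
$L{\left(K \right)} = K^{2} + \frac{89 K}{115}$ ($L{\left(K \right)} = \left(K^{2} - \frac{26 K}{115}\right) + K = K^{2} + \frac{89 K}{115}$)
$-4119 + L{\left(\left(17 - 21\right) + A \right)} = -4119 + \frac{\left(\left(17 - 21\right) - \frac{1}{23}\right) \left(89 + 115 \left(\left(17 - 21\right) - \frac{1}{23}\right)\right)}{115} = -4119 + \frac{\left(-4 - \frac{1}{23}\right) \left(89 + 115 \left(-4 - \frac{1}{23}\right)\right)}{115} = -4119 + \frac{1}{115} \left(- \frac{93}{23}\right) \left(89 + 115 \left(- \frac{93}{23}\right)\right) = -4119 + \frac{1}{115} \left(- \frac{93}{23}\right) \left(89 - 465\right) = -4119 + \frac{1}{115} \left(- \frac{93}{23}\right) \left(-376\right) = -4119 + \frac{34968}{2645} = - \frac{10859787}{2645}$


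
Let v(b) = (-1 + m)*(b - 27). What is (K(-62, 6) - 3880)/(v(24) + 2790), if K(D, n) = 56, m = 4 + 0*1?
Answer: -3824/2781 ≈ -1.3750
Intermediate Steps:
m = 4 (m = 4 + 0 = 4)
v(b) = -81 + 3*b (v(b) = (-1 + 4)*(b - 27) = 3*(-27 + b) = -81 + 3*b)
(K(-62, 6) - 3880)/(v(24) + 2790) = (56 - 3880)/((-81 + 3*24) + 2790) = -3824/((-81 + 72) + 2790) = -3824/(-9 + 2790) = -3824/2781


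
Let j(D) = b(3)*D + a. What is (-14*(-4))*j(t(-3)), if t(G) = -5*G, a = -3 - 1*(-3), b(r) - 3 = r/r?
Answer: 3360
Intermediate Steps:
b(r) = 4 (b(r) = 3 + r/r = 3 + 1 = 4)
a = 0 (a = -3 + 3 = 0)
j(D) = 4*D (j(D) = 4*D + 0 = 4*D)
(-14*(-4))*j(t(-3)) = (-14*(-4))*(4*(-5*(-3))) = 56*(4*15) = 56*60 = 3360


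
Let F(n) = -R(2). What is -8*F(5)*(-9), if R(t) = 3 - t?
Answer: -72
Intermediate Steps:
F(n) = -1 (F(n) = -(3 - 1*2) = -(3 - 2) = -1*1 = -1)
-8*F(5)*(-9) = -8*(-1)*(-9) = 8*(-9) = -72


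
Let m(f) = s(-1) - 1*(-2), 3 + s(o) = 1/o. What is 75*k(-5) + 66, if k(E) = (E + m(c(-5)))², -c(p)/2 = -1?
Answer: 3741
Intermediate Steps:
s(o) = -3 + 1/o
c(p) = 2 (c(p) = -2*(-1) = 2)
m(f) = -2 (m(f) = (-3 + 1/(-1)) - 1*(-2) = (-3 - 1) + 2 = -4 + 2 = -2)
k(E) = (-2 + E)² (k(E) = (E - 2)² = (-2 + E)²)
75*k(-5) + 66 = 75*(-2 - 5)² + 66 = 75*(-7)² + 66 = 75*49 + 66 = 3675 + 66 = 3741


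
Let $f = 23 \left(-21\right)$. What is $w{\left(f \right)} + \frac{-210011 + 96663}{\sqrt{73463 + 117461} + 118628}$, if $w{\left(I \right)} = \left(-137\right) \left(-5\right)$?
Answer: $\frac{2406538900889}{3518102865} + \frac{56674 \sqrt{47731}}{3518102865} \approx 684.05$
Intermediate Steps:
$f = -483$
$w{\left(I \right)} = 685$
$w{\left(f \right)} + \frac{-210011 + 96663}{\sqrt{73463 + 117461} + 118628} = 685 + \frac{-210011 + 96663}{\sqrt{73463 + 117461} + 118628} = 685 - \frac{113348}{\sqrt{190924} + 118628} = 685 - \frac{113348}{2 \sqrt{47731} + 118628} = 685 - \frac{113348}{118628 + 2 \sqrt{47731}}$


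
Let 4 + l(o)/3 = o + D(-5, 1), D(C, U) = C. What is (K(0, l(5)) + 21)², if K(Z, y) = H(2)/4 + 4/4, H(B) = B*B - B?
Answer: 2025/4 ≈ 506.25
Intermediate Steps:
l(o) = -27 + 3*o (l(o) = -12 + 3*(o - 5) = -12 + 3*(-5 + o) = -12 + (-15 + 3*o) = -27 + 3*o)
H(B) = B² - B
K(Z, y) = 3/2 (K(Z, y) = (2*(-1 + 2))/4 + 4/4 = (2*1)*(¼) + 4*(¼) = 2*(¼) + 1 = ½ + 1 = 3/2)
(K(0, l(5)) + 21)² = (3/2 + 21)² = (45/2)² = 2025/4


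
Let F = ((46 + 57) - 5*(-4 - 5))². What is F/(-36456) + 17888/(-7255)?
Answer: -101379806/33061035 ≈ -3.0664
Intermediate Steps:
F = 21904 (F = (103 - 5*(-9))² = (103 + 45)² = 148² = 21904)
F/(-36456) + 17888/(-7255) = 21904/(-36456) + 17888/(-7255) = 21904*(-1/36456) + 17888*(-1/7255) = -2738/4557 - 17888/7255 = -101379806/33061035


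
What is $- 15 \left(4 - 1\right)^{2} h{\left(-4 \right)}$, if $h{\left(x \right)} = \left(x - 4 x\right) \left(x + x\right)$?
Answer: $12960$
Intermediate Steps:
$h{\left(x \right)} = - 6 x^{2}$ ($h{\left(x \right)} = - 3 x 2 x = - 6 x^{2}$)
$- 15 \left(4 - 1\right)^{2} h{\left(-4 \right)} = - 15 \left(4 - 1\right)^{2} \left(- 6 \left(-4\right)^{2}\right) = - 15 \cdot 3^{2} \left(\left(-6\right) 16\right) = \left(-15\right) 9 \left(-96\right) = \left(-135\right) \left(-96\right) = 12960$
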